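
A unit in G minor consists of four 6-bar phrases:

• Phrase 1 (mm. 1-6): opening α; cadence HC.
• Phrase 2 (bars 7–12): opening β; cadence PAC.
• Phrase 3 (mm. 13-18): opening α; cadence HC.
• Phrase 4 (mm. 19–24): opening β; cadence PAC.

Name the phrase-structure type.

The cadence pattern HC–PAC–HC–PAC is weak–strong twice, and phrases 3–4 restate phrases 1–2: a period heard twice, not a double period (which would end weakly at phrase 2).

repeated period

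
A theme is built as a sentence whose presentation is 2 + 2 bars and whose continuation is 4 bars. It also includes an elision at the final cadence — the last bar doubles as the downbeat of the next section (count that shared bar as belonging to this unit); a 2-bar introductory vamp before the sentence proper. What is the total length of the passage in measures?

Basic sentence: 2 + 2 + 4 = 8 bars.
8 (basic form) + 2 (introduction) = 10.
The elision shares a bar with the next section but does not change this unit's count.

10 measures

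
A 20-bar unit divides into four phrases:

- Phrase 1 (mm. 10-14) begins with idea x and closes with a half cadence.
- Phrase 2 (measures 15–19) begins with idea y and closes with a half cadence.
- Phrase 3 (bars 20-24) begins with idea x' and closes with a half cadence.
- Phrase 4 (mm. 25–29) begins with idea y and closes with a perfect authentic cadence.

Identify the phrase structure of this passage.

Four phrases in two halves: the first half (mm. 10–19) ends with a half cadence, the second (mm. 20-29) with a perfect authentic cadence — a large antecedent–consequent pair, i.e. a double period.
Phrase 3 begins with the same material as phrase 1, making it parallel.

parallel double period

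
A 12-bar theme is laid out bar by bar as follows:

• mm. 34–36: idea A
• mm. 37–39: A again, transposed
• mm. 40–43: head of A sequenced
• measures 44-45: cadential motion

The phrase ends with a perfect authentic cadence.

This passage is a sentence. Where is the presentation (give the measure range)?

measures 34–39

The presentation of a sentence is the basic idea (bars 34–36) plus its repetition (mm. 37–39); the presentation is therefore mm. 34–39.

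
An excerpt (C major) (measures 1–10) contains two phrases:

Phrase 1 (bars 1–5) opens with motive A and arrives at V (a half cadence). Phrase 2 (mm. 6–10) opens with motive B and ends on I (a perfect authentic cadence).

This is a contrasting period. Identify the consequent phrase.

The phrase ending with the weaker cadence (half cadence) is the antecedent; the one ending more conclusively (perfect authentic cadence) is the consequent. The consequent is phrase 2.

phrase 2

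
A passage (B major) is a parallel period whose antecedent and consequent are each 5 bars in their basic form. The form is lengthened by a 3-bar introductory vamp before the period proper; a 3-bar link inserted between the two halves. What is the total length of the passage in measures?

Basic parallel period: 5 + 5 = 10 bars.
10 (basic form) + 3 (introduction) + 3 (link) = 16.

16 measures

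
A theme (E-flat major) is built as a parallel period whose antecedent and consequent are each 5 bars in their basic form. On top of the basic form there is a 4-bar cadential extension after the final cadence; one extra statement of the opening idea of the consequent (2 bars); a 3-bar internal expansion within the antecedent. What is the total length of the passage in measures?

Basic parallel period: 5 + 5 = 10 bars.
10 (basic form) + 4 (cadential extension) + 2 (extra statement) + 3 (internal expansion) = 19.

19 measures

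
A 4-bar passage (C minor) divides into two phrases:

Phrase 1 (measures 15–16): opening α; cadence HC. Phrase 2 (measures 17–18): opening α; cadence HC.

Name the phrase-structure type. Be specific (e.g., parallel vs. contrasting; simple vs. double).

Both phrases have the same opening (α) and the same cadence (half cadence): the second is a restatement, not a consequent, so this is a repeated phrase rather than a period.

repeated phrase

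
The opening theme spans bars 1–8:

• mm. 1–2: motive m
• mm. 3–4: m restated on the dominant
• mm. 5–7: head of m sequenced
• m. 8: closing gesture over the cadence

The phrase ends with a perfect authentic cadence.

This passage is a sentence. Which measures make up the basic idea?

The presentation of a sentence is the basic idea (mm. 1–2) plus its repetition (mm. 3–4); the basic idea is therefore mm. 1-2.

measures 1–2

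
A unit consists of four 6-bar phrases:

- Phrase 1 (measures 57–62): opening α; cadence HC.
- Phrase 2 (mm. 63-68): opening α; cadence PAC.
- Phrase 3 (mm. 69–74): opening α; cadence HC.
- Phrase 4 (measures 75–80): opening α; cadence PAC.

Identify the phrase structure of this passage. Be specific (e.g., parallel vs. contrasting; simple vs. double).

repeated period

The cadence pattern HC–PAC–HC–PAC is weak–strong twice, and phrases 3–4 restate phrases 1–2: a period heard twice, not a double period (which would end weakly at phrase 2).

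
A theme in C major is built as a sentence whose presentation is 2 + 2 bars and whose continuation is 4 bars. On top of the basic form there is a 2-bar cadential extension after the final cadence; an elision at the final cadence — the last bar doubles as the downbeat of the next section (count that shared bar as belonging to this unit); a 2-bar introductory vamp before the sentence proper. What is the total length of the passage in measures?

12 measures

Basic sentence: 2 + 2 + 4 = 8 bars.
8 (basic form) + 2 (cadential extension) + 2 (introduction) = 12.
The elision shares a bar with the next section but does not change this unit's count.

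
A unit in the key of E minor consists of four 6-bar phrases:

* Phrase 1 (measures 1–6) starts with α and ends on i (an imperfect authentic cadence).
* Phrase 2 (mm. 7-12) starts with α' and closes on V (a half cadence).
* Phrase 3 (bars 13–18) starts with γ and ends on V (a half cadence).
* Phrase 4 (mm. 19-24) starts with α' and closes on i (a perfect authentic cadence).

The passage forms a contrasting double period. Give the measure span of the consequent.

measures 13–24

In a double period the four phrases pair into a large antecedent (phrases 1–2, ending half cadence) and a large consequent (phrases 3–4, ending perfect authentic cadence). The consequent spans mm. 13–24.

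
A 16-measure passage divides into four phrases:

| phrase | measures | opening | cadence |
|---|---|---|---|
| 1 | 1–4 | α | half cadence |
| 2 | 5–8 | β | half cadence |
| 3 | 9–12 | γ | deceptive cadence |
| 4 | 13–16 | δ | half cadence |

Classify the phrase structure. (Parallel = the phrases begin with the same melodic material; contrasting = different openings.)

phrase group

Phrase 4 ends with a half cadence, no stronger than phrase 2's half cadence, so the four phrases do not form a double period; nor do phrases 3–4 duplicate 1–2, so it is not a repeated period. With no phrase reaching a conclusive cadence, the passage is a phrase group.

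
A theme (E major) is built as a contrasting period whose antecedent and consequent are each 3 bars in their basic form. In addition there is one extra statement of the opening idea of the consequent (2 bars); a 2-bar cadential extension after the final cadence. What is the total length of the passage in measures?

Basic contrasting period: 3 + 3 = 6 bars.
6 (basic form) + 2 (extra statement) + 2 (cadential extension) = 10.

10 measures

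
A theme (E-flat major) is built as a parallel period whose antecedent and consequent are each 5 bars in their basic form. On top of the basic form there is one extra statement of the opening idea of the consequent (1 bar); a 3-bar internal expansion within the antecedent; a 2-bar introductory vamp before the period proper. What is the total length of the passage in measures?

16 measures

Basic parallel period: 5 + 5 = 10 bars.
10 (basic form) + 1 (extra statement) + 3 (internal expansion) + 2 (introduction) = 16.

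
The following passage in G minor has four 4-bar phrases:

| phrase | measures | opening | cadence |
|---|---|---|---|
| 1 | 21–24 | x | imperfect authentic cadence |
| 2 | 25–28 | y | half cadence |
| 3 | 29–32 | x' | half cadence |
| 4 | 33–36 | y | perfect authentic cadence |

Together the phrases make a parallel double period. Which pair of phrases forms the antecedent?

In a double period the first pair of phrases (ending half cadence) is the large antecedent and the second pair (ending perfect authentic cadence) is the large consequent; the antecedent is phrases 1 and 2.

phrases 1 and 2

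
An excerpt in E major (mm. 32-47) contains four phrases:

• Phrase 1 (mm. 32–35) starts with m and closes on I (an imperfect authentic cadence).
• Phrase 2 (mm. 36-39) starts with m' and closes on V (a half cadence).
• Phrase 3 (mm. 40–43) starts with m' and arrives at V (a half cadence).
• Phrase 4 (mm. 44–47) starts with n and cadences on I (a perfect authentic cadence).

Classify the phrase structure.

Four phrases in two halves: the first half (bars 32–39) ends with a half cadence, the second (measures 40–47) with a perfect authentic cadence — a large antecedent–consequent pair, i.e. a double period.
Phrase 3 begins with the same material as phrase 1, making it parallel.

parallel double period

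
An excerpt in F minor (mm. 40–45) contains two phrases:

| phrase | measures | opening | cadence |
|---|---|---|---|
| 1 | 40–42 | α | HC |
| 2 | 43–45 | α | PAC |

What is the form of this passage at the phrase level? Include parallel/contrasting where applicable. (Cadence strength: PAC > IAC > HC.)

parallel period

Phrase 1 ends with a half cadence (weaker) and phrase 2 with a perfect authentic cadence (stronger): antecedent + consequent = a period.
The two phrases open with the same material (α / α), so the period is parallel.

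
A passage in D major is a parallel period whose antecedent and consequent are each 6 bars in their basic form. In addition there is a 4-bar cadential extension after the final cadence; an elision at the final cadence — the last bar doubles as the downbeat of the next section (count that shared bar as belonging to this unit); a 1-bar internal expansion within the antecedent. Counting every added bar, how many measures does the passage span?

Basic parallel period: 6 + 6 = 12 bars.
12 (basic form) + 4 (cadential extension) + 1 (internal expansion) = 17.
The elision shares a bar with the next section but does not change this unit's count.

17 measures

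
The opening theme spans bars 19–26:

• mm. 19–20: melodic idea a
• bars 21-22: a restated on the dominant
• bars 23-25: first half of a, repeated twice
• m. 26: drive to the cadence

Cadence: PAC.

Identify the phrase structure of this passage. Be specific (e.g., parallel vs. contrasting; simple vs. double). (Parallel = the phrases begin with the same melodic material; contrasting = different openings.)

Basic idea (measures 19-20) + its repetition (measures 21–22) form the presentation; fragmentation and cadence (mm. 23–26) form the continuation — the 8-bar whole is a sentence.

sentence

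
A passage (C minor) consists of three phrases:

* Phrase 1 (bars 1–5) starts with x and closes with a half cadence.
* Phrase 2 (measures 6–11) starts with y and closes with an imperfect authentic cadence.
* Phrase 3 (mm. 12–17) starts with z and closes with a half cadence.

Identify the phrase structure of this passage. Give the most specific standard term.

phrase group

The final phrase closes with a half cadence, which is not stronger than the preceding imperfect authentic cadence; the 3 phrases lack an overall antecedent–consequent design and so form a phrase group.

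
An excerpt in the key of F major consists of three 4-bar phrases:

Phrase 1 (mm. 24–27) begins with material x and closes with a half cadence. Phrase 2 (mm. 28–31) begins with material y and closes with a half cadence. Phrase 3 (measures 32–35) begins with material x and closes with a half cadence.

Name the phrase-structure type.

phrase group

The final phrase closes with a half cadence, which is not stronger than the preceding half cadence; the 3 phrases lack an overall antecedent–consequent design and so form a phrase group.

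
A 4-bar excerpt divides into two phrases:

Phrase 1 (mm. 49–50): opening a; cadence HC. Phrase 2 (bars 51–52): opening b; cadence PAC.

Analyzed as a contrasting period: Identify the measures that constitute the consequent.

The antecedent is the phrase ending with the weaker cadence (half cadence, phrase 1) and the consequent the one ending more conclusively (perfect authentic cadence, phrase 2); the consequent is bars 51–52.

measures 51–52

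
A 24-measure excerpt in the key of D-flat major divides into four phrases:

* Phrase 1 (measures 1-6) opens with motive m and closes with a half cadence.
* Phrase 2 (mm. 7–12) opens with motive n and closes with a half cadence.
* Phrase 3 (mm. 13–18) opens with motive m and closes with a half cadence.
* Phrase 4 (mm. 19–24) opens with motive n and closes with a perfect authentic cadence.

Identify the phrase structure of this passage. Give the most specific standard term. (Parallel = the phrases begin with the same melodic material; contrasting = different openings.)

parallel double period

Four phrases in two halves: the first half (bars 1-12) ends with a half cadence, the second (bars 13-24) with a perfect authentic cadence — a large antecedent–consequent pair, i.e. a double period.
Phrase 3 begins with the same material as phrase 1, making it parallel.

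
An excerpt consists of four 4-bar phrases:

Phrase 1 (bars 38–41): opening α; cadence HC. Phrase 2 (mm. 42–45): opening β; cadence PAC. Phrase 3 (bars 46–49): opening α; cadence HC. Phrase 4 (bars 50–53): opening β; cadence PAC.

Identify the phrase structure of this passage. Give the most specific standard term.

repeated period

The cadence pattern HC–PAC–HC–PAC is weak–strong twice, and phrases 3–4 restate phrases 1–2: a period heard twice, not a double period (which would end weakly at phrase 2).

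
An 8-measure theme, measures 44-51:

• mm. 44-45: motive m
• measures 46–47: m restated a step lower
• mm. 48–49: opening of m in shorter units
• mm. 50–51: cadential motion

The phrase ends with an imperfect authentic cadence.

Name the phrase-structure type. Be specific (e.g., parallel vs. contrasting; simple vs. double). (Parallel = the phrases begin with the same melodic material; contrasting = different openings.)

Basic idea (bars 44-45) + its repetition (bars 46–47) form the presentation; fragmentation and cadence (measures 48–51) form the continuation — the 8-bar whole is a sentence.

sentence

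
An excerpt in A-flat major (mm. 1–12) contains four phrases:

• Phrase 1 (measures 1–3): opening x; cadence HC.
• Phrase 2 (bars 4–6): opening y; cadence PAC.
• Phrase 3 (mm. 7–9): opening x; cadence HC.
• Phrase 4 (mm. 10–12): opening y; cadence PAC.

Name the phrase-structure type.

repeated period

The cadence pattern HC–PAC–HC–PAC is weak–strong twice, and phrases 3–4 restate phrases 1–2: a period heard twice, not a double period (which would end weakly at phrase 2).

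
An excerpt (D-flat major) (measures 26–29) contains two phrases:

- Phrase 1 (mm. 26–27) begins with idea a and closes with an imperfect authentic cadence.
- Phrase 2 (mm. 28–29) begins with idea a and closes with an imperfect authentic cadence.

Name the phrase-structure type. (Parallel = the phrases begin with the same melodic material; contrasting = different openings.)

repeated phrase

Both phrases have the same opening (a) and the same cadence (imperfect authentic cadence): the second is a restatement, not a consequent, so this is a repeated phrase rather than a period.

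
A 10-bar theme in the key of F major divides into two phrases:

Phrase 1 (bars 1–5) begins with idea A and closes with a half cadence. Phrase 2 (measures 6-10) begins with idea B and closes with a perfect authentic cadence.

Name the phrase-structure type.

contrasting period

Phrase 1 ends with a half cadence (weaker) and phrase 2 with a perfect authentic cadence (stronger): antecedent + consequent = a period.
The two phrases open with different material (A / B), so the period is contrasting.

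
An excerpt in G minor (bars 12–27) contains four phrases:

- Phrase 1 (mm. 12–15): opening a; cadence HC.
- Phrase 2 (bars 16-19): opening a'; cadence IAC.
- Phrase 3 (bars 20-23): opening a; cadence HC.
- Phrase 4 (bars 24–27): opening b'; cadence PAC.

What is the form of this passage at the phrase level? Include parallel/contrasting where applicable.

parallel double period

Four phrases in two halves: the first half (mm. 12–19) ends with an imperfect authentic cadence, the second (measures 20-27) with a perfect authentic cadence — a large antecedent–consequent pair, i.e. a double period.
Phrase 3 begins with the same material as phrase 1, making it parallel.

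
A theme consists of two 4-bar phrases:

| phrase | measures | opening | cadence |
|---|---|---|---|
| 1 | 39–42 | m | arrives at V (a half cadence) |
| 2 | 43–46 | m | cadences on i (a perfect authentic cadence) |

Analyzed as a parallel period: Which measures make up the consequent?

The antecedent is the phrase ending with the weaker cadence (half cadence, phrase 1) and the consequent the one ending more conclusively (perfect authentic cadence, phrase 2); the consequent is mm. 43–46.

measures 43–46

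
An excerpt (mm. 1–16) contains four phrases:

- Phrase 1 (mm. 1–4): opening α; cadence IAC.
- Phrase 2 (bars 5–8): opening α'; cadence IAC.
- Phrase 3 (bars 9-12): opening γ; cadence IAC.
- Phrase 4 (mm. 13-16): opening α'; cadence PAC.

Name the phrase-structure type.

Four phrases in two halves: the first half (mm. 1–8) ends with an imperfect authentic cadence, the second (mm. 9-16) with a perfect authentic cadence — a large antecedent–consequent pair, i.e. a double period.
Phrase 3 begins with different material from phrase 1, making it contrasting.

contrasting double period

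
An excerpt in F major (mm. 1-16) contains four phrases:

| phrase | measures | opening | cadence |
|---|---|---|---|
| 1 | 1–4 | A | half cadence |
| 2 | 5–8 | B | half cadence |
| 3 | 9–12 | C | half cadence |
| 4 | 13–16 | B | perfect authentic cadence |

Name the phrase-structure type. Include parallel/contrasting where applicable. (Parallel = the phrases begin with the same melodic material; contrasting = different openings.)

Four phrases in two halves: the first half (mm. 1–8) ends with a half cadence, the second (bars 9–16) with a perfect authentic cadence — a large antecedent–consequent pair, i.e. a double period.
Phrase 3 begins with different material from phrase 1, making it contrasting.

contrasting double period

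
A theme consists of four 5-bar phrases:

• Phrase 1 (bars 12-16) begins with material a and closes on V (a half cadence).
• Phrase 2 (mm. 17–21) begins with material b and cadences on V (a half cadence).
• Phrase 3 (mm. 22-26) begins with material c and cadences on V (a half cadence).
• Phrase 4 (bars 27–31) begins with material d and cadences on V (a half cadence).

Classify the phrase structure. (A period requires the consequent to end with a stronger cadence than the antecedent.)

phrase group

Phrase 4 ends with a half cadence, no stronger than phrase 2's half cadence, so the four phrases do not form a double period; nor do phrases 3–4 duplicate 1–2, so it is not a repeated period. With no phrase reaching a conclusive cadence, the passage is a phrase group.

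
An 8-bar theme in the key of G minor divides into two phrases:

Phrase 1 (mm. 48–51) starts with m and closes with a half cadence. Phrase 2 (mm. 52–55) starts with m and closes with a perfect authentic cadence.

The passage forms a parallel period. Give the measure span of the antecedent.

The antecedent is the phrase ending with the weaker cadence (half cadence, phrase 1) and the consequent the one ending more conclusively (perfect authentic cadence, phrase 2); the antecedent is measures 48–51.

measures 48–51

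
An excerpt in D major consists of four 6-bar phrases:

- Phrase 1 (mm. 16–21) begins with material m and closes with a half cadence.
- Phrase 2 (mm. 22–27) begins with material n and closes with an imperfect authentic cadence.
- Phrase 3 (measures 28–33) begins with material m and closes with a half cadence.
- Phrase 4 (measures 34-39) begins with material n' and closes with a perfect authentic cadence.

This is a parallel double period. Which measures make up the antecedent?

In a double period the first pair of phrases (ending imperfect authentic cadence) is the large antecedent and the second pair (ending perfect authentic cadence) is the large consequent; the antecedent is measures 16–27.

measures 16–27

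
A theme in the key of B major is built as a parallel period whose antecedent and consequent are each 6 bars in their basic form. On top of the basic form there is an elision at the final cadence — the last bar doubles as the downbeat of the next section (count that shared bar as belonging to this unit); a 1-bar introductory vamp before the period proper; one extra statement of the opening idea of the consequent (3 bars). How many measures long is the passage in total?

16 measures

Basic parallel period: 6 + 6 = 12 bars.
12 (basic form) + 1 (introduction) + 3 (extra statement) = 16.
The elision shares a bar with the next section but does not change this unit's count.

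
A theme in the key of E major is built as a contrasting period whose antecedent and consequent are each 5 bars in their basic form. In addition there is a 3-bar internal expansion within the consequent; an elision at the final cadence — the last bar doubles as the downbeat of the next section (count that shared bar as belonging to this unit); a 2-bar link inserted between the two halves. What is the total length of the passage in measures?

Basic contrasting period: 5 + 5 = 10 bars.
10 (basic form) + 3 (internal expansion) + 2 (link) = 15.
The elision shares a bar with the next section but does not change this unit's count.

15 measures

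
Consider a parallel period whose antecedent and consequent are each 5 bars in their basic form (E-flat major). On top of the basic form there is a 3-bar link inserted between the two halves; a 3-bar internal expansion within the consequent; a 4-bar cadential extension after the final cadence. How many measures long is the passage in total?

20 measures

Basic parallel period: 5 + 5 = 10 bars.
10 (basic form) + 3 (link) + 3 (internal expansion) + 4 (cadential extension) = 20.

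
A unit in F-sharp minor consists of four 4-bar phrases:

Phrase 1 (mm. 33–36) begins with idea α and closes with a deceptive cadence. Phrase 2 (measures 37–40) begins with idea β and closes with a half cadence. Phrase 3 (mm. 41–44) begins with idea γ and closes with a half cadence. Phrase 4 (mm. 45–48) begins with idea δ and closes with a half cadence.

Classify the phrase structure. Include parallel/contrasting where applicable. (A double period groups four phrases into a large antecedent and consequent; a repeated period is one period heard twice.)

phrase group

Phrase 4 ends with a half cadence, no stronger than phrase 2's half cadence, so the four phrases do not form a double period; nor do phrases 3–4 duplicate 1–2, so it is not a repeated period. With no phrase reaching a conclusive cadence, the passage is a phrase group.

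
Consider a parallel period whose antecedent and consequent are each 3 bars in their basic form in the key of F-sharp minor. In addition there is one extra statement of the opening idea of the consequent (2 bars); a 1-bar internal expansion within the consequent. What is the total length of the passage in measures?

9 measures

Basic parallel period: 3 + 3 = 6 bars.
6 (basic form) + 2 (extra statement) + 1 (internal expansion) = 9.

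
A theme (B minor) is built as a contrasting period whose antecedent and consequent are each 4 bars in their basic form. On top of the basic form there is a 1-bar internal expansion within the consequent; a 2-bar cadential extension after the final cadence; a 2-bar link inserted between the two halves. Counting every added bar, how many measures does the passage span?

13 measures

Basic contrasting period: 4 + 4 = 8 bars.
8 (basic form) + 1 (internal expansion) + 2 (cadential extension) + 2 (link) = 13.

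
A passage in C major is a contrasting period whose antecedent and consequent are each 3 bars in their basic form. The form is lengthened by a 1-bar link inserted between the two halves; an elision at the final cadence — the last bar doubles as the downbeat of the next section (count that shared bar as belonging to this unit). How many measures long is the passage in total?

7 measures

Basic contrasting period: 3 + 3 = 6 bars.
6 (basic form) + 1 (link) = 7.
The elision shares a bar with the next section but does not change this unit's count.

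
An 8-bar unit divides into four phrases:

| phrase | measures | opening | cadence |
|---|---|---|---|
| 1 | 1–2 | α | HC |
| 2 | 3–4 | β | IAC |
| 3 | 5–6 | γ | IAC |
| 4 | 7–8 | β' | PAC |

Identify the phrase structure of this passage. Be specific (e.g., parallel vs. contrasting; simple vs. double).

contrasting double period

Four phrases in two halves: the first half (bars 1-4) ends with an imperfect authentic cadence, the second (mm. 5–8) with a perfect authentic cadence — a large antecedent–consequent pair, i.e. a double period.
Phrase 3 begins with different material from phrase 1, making it contrasting.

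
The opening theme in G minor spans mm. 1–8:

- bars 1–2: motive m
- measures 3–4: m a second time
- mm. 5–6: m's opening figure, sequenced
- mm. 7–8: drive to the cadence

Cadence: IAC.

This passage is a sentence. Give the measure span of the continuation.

After the presentation (measures 1-4), the continuation covers the fragmentation through the cadence: bars 5-8.

measures 5–8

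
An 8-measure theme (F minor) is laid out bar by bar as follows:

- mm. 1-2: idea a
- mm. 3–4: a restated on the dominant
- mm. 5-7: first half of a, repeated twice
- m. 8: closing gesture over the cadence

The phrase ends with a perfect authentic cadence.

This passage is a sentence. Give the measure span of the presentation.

measures 1–4

The presentation of a sentence is the basic idea (mm. 1–2) plus its repetition (measures 3–4); the presentation is therefore mm. 1-4.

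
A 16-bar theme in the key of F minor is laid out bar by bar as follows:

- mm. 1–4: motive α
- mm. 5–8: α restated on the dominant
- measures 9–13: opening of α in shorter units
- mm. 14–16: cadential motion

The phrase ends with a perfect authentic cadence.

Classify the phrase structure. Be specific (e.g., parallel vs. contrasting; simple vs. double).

sentence

Basic idea (measures 1–4) + its repetition (measures 5–8) form the presentation; fragmentation and cadence (mm. 9-16) form the continuation — the 16-bar whole is a sentence.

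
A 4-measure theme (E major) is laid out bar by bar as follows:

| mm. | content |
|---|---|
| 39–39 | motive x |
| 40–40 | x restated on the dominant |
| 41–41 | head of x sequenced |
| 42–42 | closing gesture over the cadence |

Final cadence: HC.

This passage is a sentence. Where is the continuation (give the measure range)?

measures 41–42

After the presentation (measures 39–40), the continuation covers the fragmentation through the cadence: mm. 41–42.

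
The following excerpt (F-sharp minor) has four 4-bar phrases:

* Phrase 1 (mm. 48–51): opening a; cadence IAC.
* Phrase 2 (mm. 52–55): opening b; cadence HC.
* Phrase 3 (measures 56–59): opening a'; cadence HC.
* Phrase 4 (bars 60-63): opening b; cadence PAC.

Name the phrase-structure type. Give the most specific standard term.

Four phrases in two halves: the first half (mm. 48–55) ends with a half cadence, the second (measures 56–63) with a perfect authentic cadence — a large antecedent–consequent pair, i.e. a double period.
Phrase 3 begins with the same material as phrase 1, making it parallel.

parallel double period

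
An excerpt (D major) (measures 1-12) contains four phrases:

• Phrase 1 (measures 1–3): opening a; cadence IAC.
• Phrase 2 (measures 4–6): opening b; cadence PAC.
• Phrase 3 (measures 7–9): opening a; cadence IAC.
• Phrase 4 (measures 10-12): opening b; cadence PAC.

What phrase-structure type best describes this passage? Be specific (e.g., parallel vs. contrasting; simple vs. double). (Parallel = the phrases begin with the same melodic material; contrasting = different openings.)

repeated period

The cadence pattern IAC–PAC–IAC–PAC is weak–strong twice, and phrases 3–4 restate phrases 1–2: a period heard twice, not a double period (which would end weakly at phrase 2).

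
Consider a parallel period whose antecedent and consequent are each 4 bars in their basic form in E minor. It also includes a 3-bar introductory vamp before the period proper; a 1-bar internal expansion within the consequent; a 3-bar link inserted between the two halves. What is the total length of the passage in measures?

Basic parallel period: 4 + 4 = 8 bars.
8 (basic form) + 3 (introduction) + 1 (internal expansion) + 3 (link) = 15.

15 measures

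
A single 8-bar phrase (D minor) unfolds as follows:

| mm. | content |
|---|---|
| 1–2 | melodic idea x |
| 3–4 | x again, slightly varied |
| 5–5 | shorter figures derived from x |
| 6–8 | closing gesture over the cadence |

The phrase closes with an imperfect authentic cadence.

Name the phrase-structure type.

Basic idea (mm. 1–2) + its repetition (measures 3–4) form the presentation; fragmentation and cadence (measures 5-8) form the continuation — the 8-bar whole is a sentence.

sentence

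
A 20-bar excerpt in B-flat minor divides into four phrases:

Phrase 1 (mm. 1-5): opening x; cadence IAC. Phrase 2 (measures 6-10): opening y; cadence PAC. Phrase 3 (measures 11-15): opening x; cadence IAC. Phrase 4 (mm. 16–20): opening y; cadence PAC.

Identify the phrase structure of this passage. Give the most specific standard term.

The cadence pattern IAC–PAC–IAC–PAC is weak–strong twice, and phrases 3–4 restate phrases 1–2: a period heard twice, not a double period (which would end weakly at phrase 2).

repeated period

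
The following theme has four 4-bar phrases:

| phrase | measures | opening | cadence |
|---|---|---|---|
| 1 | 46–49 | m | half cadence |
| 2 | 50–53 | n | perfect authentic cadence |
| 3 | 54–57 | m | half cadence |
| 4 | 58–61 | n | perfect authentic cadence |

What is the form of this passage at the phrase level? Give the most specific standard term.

repeated period

The cadence pattern HC–PAC–HC–PAC is weak–strong twice, and phrases 3–4 restate phrases 1–2: a period heard twice, not a double period (which would end weakly at phrase 2).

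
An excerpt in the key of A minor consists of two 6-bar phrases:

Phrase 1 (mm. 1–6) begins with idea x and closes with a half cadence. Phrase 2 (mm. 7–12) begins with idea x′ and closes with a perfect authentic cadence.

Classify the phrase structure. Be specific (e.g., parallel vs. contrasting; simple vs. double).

Phrase 1 ends with a half cadence (weaker) and phrase 2 with a perfect authentic cadence (stronger): antecedent + consequent = a period.
The two phrases open with the same material (x / x′), so the period is parallel.

parallel period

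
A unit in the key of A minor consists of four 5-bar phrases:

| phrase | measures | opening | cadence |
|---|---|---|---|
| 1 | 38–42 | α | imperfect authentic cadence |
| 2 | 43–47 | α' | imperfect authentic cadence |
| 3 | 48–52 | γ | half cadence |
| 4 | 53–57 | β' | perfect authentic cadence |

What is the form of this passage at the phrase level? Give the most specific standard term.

contrasting double period

Four phrases in two halves: the first half (mm. 38–47) ends with an imperfect authentic cadence, the second (measures 48–57) with a perfect authentic cadence — a large antecedent–consequent pair, i.e. a double period.
Phrase 3 begins with different material from phrase 1, making it contrasting.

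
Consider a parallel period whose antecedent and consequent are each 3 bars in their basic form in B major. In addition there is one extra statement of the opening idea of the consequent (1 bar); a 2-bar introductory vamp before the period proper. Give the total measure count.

9 measures

Basic parallel period: 3 + 3 = 6 bars.
6 (basic form) + 1 (extra statement) + 2 (introduction) = 9.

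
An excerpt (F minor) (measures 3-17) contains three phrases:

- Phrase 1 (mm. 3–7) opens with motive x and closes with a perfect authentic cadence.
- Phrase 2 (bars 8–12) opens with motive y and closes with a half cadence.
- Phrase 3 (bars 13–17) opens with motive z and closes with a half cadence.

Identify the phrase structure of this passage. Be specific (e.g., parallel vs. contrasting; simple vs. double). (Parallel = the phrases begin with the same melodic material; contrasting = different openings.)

phrase group

The final phrase closes with a half cadence, which is not stronger than the preceding half cadence; the 3 phrases lack an overall antecedent–consequent design and so form a phrase group.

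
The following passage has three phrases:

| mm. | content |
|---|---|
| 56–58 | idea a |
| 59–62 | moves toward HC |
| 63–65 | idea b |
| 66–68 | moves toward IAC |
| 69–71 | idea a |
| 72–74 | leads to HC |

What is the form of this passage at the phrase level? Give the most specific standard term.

phrase group

The final phrase closes with a half cadence, which is not stronger than the preceding imperfect authentic cadence; the 3 phrases lack an overall antecedent–consequent design and so form a phrase group.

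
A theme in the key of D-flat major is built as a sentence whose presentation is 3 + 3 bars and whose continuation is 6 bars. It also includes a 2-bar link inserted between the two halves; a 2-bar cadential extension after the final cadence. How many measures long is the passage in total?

16 measures

Basic sentence: 3 + 3 + 6 = 12 bars.
12 (basic form) + 2 (link) + 2 (cadential extension) = 16.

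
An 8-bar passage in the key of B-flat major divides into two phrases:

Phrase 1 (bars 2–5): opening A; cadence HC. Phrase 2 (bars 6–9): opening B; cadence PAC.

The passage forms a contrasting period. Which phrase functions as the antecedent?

The phrase ending with the weaker cadence (half cadence) is the antecedent; the one ending more conclusively (perfect authentic cadence) is the consequent. The antecedent is phrase 1.

phrase 1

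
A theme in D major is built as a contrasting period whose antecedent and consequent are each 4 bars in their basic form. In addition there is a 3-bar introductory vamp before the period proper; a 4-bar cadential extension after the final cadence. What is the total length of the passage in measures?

Basic contrasting period: 4 + 4 = 8 bars.
8 (basic form) + 3 (introduction) + 4 (cadential extension) = 15.

15 measures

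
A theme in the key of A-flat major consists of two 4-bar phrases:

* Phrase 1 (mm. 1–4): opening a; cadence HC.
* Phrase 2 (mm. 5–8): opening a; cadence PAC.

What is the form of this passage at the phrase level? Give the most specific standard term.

Phrase 1 ends with a half cadence (weaker) and phrase 2 with a perfect authentic cadence (stronger): antecedent + consequent = a period.
The two phrases open with the same material (a / a), so the period is parallel.

parallel period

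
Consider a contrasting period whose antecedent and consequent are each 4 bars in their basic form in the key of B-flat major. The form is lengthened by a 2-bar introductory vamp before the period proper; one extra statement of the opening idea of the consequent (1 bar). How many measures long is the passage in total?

Basic contrasting period: 4 + 4 = 8 bars.
8 (basic form) + 2 (introduction) + 1 (extra statement) = 11.

11 measures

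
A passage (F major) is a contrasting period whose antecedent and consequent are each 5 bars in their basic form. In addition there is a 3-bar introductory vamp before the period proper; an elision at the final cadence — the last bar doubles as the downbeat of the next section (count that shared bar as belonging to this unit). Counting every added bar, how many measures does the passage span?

13 measures

Basic contrasting period: 5 + 5 = 10 bars.
10 (basic form) + 3 (introduction) = 13.
The elision shares a bar with the next section but does not change this unit's count.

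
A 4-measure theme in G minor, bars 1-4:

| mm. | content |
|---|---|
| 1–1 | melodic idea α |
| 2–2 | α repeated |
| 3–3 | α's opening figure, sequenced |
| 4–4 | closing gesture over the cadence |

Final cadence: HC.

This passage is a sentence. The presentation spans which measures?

measures 1–2

The presentation of a sentence is the basic idea (m. 1) plus its repetition (m. 2); the presentation is therefore mm. 1-2.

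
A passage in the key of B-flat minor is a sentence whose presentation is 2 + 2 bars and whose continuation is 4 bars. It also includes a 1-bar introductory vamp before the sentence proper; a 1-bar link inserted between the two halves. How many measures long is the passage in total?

10 measures

Basic sentence: 2 + 2 + 4 = 8 bars.
8 (basic form) + 1 (introduction) + 1 (link) = 10.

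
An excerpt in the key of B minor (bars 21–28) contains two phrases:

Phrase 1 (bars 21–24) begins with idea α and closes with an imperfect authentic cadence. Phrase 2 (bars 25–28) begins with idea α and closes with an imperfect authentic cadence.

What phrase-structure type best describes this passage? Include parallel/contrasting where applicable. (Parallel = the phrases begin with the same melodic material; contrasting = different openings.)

Both phrases have the same opening (α) and the same cadence (imperfect authentic cadence): the second is a restatement, not a consequent, so this is a repeated phrase rather than a period.

repeated phrase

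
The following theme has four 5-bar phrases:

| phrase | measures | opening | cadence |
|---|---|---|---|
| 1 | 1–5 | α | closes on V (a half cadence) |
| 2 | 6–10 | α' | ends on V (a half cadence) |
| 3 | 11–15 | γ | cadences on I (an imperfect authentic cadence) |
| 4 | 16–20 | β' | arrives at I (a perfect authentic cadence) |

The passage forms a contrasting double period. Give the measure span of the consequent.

In a double period the four phrases pair into a large antecedent (phrases 1–2, ending half cadence) and a large consequent (phrases 3–4, ending perfect authentic cadence). The consequent spans mm. 11–20.

measures 11–20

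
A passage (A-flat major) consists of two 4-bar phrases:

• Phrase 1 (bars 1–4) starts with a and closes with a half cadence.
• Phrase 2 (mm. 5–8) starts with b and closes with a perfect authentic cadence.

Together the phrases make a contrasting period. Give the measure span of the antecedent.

measures 1–4

The phrase ending with the weaker cadence (half cadence) is the antecedent; the one ending more conclusively (perfect authentic cadence) is the consequent. The antecedent is measures 1–4.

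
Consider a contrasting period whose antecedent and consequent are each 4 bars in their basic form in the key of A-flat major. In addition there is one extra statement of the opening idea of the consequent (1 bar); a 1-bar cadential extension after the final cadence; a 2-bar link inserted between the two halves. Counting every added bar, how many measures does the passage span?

12 measures

Basic contrasting period: 4 + 4 = 8 bars.
8 (basic form) + 1 (extra statement) + 1 (cadential extension) + 2 (link) = 12.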